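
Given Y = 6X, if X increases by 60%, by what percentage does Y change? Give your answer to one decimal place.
60.0%

For Y = 6X:
If X → X(1 + 0.6)
Then Y → Y · (1 + 0.6)^1
     = Y · 1.6000

Percentage change = ((1 + 0.6)^1 − 1) × 100% = 60.0%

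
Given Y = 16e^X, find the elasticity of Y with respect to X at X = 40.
Elasticity = 40

Elasticity = (dY/dX) · (X/Y)

dY/dX = 16·e^X
At X = 40: dY/dX = 16·e^40, Y = 16·e^40

Elasticity = (16·e^40) · (40 / (16·e^40)) = 40

Interpretation: for a small percentage change in X, the percentage change in Y is approximately 40.00 times as large.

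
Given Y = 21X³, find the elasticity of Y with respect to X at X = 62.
Elasticity = 3

Elasticity = (dY/dX) · (X/Y)

dY/dX = 63·X²
At X = 62: dY/dX = 242172, Y = 5004888

Elasticity = 242172 · (62 / 5004888) = 3

Interpretation: for a small percentage change in X, the percentage change in Y is approximately 3.00 times as large.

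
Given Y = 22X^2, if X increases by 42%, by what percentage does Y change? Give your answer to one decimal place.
101.6%

For Y = 22X^2:
If X → X(1 + 0.42)
Then Y → Y · (1 + 0.42)^2
     = Y · 2.0164

Percentage change = ((1 + 0.42)^2 − 1) × 100% ≈ 101.6%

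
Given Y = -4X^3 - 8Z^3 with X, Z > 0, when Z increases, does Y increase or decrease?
Y decreases

Taking the partial derivative:
∂Y/∂Z = -24Z^2

∂Y/∂Z = -24Z^2 < 0 (assuming positive values)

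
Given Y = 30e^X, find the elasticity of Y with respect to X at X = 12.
Elasticity = 12

Elasticity = (dY/dX) · (X/Y)

dY/dX = 30·e^X
At X = 12: dY/dX = 30·e^12, Y = 30·e^12

Elasticity = (30·e^12) · (12 / (30·e^12)) = 12

Interpretation: for a small percentage change in X, the percentage change in Y is approximately 12.00 times as large.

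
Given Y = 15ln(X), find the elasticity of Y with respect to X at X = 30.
Elasticity = 1/ln(30) ≈ 0.2940

Elasticity = (dY/dX) · (X/Y)

dY/dX = 15/X
At X = 30: dY/dX = 1/2, Y = 15·ln(30)

Elasticity = (1/2) · (30 / (15·ln(30))) = 1/ln(30) ≈ 0.2940

Interpretation: for a small percentage change in X, the percentage change in Y is approximately 0.29 times as large.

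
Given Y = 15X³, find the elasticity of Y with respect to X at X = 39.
Elasticity = 3

Elasticity = (dY/dX) · (X/Y)

dY/dX = 45·X²
At X = 39: dY/dX = 68445, Y = 889785

Elasticity = 68445 · (39 / 889785) = 3

Interpretation: for a small percentage change in X, the percentage change in Y is approximately 3.00 times as large.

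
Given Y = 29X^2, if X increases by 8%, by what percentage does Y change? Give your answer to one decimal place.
16.6%

For Y = 29X^2:
If X → X(1 + 0.08)
Then Y → Y · (1 + 0.08)^2
     = Y · 1.1664

Percentage change = ((1 + 0.08)^2 − 1) × 100% ≈ 16.6%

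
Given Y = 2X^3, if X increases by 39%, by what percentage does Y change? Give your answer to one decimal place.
168.6%

For Y = 2X^3:
If X → X(1 + 0.39)
Then Y → Y · (1 + 0.39)^3
     ≈ Y · 2.6856

Percentage change = ((1 + 0.39)^3 − 1) × 100% ≈ 168.6%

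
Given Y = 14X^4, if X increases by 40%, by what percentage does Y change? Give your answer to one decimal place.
284.2%

For Y = 14X^4:
If X → X(1 + 0.4)
Then Y → Y · (1 + 0.4)^4
     = Y · 3.8416

Percentage change = ((1 + 0.4)^4 − 1) × 100% ≈ 284.2%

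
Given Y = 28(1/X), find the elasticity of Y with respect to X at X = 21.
Elasticity = -1

Elasticity = (dY/dX) · (X/Y)

dY/dX = -28/X²
At X = 21: dY/dX = -4/63, Y = 4/3

Elasticity = (-4/63) · (21 / (4/3)) = -1

Interpretation: for a small percentage change in X, the percentage change in Y is approximately -1.00 times as large.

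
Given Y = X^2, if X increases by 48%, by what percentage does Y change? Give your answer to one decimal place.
119.0%

For Y = X^2:
If X → X(1 + 0.48)
Then Y → Y · (1 + 0.48)^2
     = Y · 2.1904

Percentage change = ((1 + 0.48)^2 − 1) × 100% ≈ 119.0%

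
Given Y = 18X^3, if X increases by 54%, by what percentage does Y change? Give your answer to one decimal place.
265.2%

For Y = 18X^3:
If X → X(1 + 0.54)
Then Y → Y · (1 + 0.54)^3
     ≈ Y · 3.6523

Percentage change = ((1 + 0.54)^3 − 1) × 100% ≈ 265.2%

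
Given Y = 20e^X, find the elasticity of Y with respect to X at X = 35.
Elasticity = 35

Elasticity = (dY/dX) · (X/Y)

dY/dX = 20·e^X
At X = 35: dY/dX = 20·e^35, Y = 20·e^35

Elasticity = (20·e^35) · (35 / (20·e^35)) = 35

Interpretation: for a small percentage change in X, the percentage change in Y is approximately 35.00 times as large.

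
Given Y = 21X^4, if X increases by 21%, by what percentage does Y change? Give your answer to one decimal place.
114.4%

For Y = 21X^4:
If X → X(1 + 0.21)
Then Y → Y · (1 + 0.21)^4
     ≈ Y · 2.1436

Percentage change = ((1 + 0.21)^4 − 1) × 100% ≈ 114.4%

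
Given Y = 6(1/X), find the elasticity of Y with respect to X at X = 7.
Elasticity = -1

Elasticity = (dY/dX) · (X/Y)

dY/dX = -6/X²
At X = 7: dY/dX = -6/49, Y = 6/7

Elasticity = (-6/49) · (7 / (6/7)) = -1

Interpretation: for a small percentage change in X, the percentage change in Y is approximately -1.00 times as large.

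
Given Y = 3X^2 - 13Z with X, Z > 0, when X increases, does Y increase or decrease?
Y increases

Taking the partial derivative:
∂Y/∂X = 6X

∂Y/∂X = 6X > 0 (assuming positive values)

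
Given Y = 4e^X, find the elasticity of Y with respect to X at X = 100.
Elasticity = 100

Elasticity = (dY/dX) · (X/Y)

dY/dX = 4·e^X
At X = 100: dY/dX = 4·e^100, Y = 4·e^100

Elasticity = (4·e^100) · (100 / (4·e^100)) = 100

Interpretation: for a small percentage change in X, the percentage change in Y is approximately 100.00 times as large.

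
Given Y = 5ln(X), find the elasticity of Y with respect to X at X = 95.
Elasticity = 1/ln(95) ≈ 0.2196

Elasticity = (dY/dX) · (X/Y)

dY/dX = 5/X
At X = 95: dY/dX = 1/19, Y = 5·ln(95)

Elasticity = (1/19) · (95 / (5·ln(95))) = 1/ln(95) ≈ 0.2196

Interpretation: for a small percentage change in X, the percentage change in Y is approximately 0.22 times as large.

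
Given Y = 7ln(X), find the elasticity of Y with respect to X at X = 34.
Elasticity = 1/ln(34) ≈ 0.2836

Elasticity = (dY/dX) · (X/Y)

dY/dX = 7/X
At X = 34: dY/dX = 7/34, Y = 7·ln(34)

Elasticity = (7/34) · (34 / (7·ln(34))) = 1/ln(34) ≈ 0.2836

Interpretation: for a small percentage change in X, the percentage change in Y is approximately 0.28 times as large.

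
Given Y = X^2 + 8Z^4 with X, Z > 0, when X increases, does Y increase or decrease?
Y increases

Taking the partial derivative:
∂Y/∂X = 2X

∂Y/∂X = 2X > 0 (assuming positive values)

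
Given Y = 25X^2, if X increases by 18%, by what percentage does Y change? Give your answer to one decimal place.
39.2%

For Y = 25X^2:
If X → X(1 + 0.18)
Then Y → Y · (1 + 0.18)^2
     = Y · 1.3924

Percentage change = ((1 + 0.18)^2 − 1) × 100% ≈ 39.2%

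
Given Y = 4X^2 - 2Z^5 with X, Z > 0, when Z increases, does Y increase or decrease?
Y decreases

Taking the partial derivative:
∂Y/∂Z = -10Z^4

∂Y/∂Z = -10Z^4 < 0 (assuming positive values)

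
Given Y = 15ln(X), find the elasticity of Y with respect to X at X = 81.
Elasticity = 1/ln(81) ≈ 0.2276

Elasticity = (dY/dX) · (X/Y)

dY/dX = 15/X
At X = 81: dY/dX = 5/27, Y = 15·ln(81)

Elasticity = (5/27) · (81 / (15·ln(81))) = 1/ln(81) ≈ 0.2276

Interpretation: for a small percentage change in X, the percentage change in Y is approximately 0.23 times as large.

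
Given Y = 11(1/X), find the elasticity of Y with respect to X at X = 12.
Elasticity = -1

Elasticity = (dY/dX) · (X/Y)

dY/dX = -11/X²
At X = 12: dY/dX = -11/144, Y = 11/12

Elasticity = (-11/144) · (12 / (11/12)) = -1

Interpretation: for a small percentage change in X, the percentage change in Y is approximately -1.00 times as large.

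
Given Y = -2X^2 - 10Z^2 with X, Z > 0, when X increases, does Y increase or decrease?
Y decreases

Taking the partial derivative:
∂Y/∂X = -4X

∂Y/∂X = -4X < 0 (assuming positive values)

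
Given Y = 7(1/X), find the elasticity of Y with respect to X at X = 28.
Elasticity = -1

Elasticity = (dY/dX) · (X/Y)

dY/dX = -7/X²
At X = 28: dY/dX = -1/112, Y = 1/4

Elasticity = (-1/112) · (28 / (1/4)) = -1

Interpretation: for a small percentage change in X, the percentage change in Y is approximately -1.00 times as large.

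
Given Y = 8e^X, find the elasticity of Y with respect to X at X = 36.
Elasticity = 36

Elasticity = (dY/dX) · (X/Y)

dY/dX = 8·e^X
At X = 36: dY/dX = 8·e^36, Y = 8·e^36

Elasticity = (8·e^36) · (36 / (8·e^36)) = 36

Interpretation: for a small percentage change in X, the percentage change in Y is approximately 36.00 times as large.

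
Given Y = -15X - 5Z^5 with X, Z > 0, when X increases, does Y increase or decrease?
Y decreases

Taking the partial derivative:
∂Y/∂X = -15

∂Y/∂X = -15 < 0 (assuming positive values)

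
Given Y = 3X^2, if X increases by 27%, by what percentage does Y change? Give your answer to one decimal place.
61.3%

For Y = 3X^2:
If X → X(1 + 0.27)
Then Y → Y · (1 + 0.27)^2
     = Y · 1.6129

Percentage change = ((1 + 0.27)^2 − 1) × 100% ≈ 61.3%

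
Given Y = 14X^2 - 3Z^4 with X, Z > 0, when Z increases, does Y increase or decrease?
Y decreases

Taking the partial derivative:
∂Y/∂Z = -12Z^3

∂Y/∂Z = -12Z^3 < 0 (assuming positive values)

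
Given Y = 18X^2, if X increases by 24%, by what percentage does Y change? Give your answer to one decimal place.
53.8%

For Y = 18X^2:
If X → X(1 + 0.24)
Then Y → Y · (1 + 0.24)^2
     = Y · 1.5376

Percentage change = ((1 + 0.24)^2 − 1) × 100% ≈ 53.8%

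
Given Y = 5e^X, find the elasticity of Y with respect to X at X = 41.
Elasticity = 41

Elasticity = (dY/dX) · (X/Y)

dY/dX = 5·e^X
At X = 41: dY/dX = 5·e^41, Y = 5·e^41

Elasticity = (5·e^41) · (41 / (5·e^41)) = 41

Interpretation: for a small percentage change in X, the percentage change in Y is approximately 41.00 times as large.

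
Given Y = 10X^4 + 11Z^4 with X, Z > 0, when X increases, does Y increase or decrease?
Y increases

Taking the partial derivative:
∂Y/∂X = 40X^3

∂Y/∂X = 40X^3 > 0 (assuming positive values)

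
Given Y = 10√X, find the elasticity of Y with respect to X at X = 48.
Elasticity = 1/2

Elasticity = (dY/dX) · (X/Y)

dY/dX = 5/√X
At X = 48: dY/dX = 5·√3/12, Y = 40·√3

Elasticity = (5·√3/12) · (48 / (40·√3)) = 1/2

Interpretation: for a small percentage change in X, the percentage change in Y is approximately 0.50 times as large.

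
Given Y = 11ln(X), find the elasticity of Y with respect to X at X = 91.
Elasticity = 1/ln(91) ≈ 0.2217

Elasticity = (dY/dX) · (X/Y)

dY/dX = 11/X
At X = 91: dY/dX = 11/91, Y = 11·ln(91)

Elasticity = (11/91) · (91 / (11·ln(91))) = 1/ln(91) ≈ 0.2217

Interpretation: for a small percentage change in X, the percentage change in Y is approximately 0.22 times as large.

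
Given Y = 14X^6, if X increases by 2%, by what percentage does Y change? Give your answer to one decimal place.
12.6%

For Y = 14X^6:
If X → X(1 + 0.02)
Then Y → Y · (1 + 0.02)^6
     ≈ Y · 1.1262

Percentage change = ((1 + 0.02)^6 − 1) × 100% ≈ 12.6%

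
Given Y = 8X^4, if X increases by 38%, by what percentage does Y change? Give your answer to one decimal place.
262.7%

For Y = 8X^4:
If X → X(1 + 0.38)
Then Y → Y · (1 + 0.38)^4
     ≈ Y · 3.6267

Percentage change = ((1 + 0.38)^4 − 1) × 100% ≈ 262.7%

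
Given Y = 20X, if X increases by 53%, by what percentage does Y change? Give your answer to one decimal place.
53.0%

For Y = 20X:
If X → X(1 + 0.53)
Then Y → Y · (1 + 0.53)^1
     = Y · 1.5300

Percentage change = ((1 + 0.53)^1 − 1) × 100% = 53.0%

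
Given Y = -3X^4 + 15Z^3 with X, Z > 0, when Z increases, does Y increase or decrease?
Y increases

Taking the partial derivative:
∂Y/∂Z = 45Z^2

∂Y/∂Z = 45Z^2 > 0 (assuming positive values)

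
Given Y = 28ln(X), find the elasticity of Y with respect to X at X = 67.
Elasticity = 1/ln(67) ≈ 0.2378

Elasticity = (dY/dX) · (X/Y)

dY/dX = 28/X
At X = 67: dY/dX = 28/67, Y = 28·ln(67)

Elasticity = (28/67) · (67 / (28·ln(67))) = 1/ln(67) ≈ 0.2378

Interpretation: for a small percentage change in X, the percentage change in Y is approximately 0.24 times as large.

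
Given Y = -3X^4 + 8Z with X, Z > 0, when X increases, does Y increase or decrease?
Y decreases

Taking the partial derivative:
∂Y/∂X = -12X^3

∂Y/∂X = -12X^3 < 0 (assuming positive values)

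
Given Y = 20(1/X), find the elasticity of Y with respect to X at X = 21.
Elasticity = -1

Elasticity = (dY/dX) · (X/Y)

dY/dX = -20/X²
At X = 21: dY/dX = -20/441, Y = 20/21

Elasticity = (-20/441) · (21 / (20/21)) = -1

Interpretation: for a small percentage change in X, the percentage change in Y is approximately -1.00 times as large.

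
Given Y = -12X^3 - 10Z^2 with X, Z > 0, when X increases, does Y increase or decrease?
Y decreases

Taking the partial derivative:
∂Y/∂X = -36X^2

∂Y/∂X = -36X^2 < 0 (assuming positive values)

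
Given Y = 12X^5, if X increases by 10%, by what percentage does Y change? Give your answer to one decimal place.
61.1%

For Y = 12X^5:
If X → X(1 + 0.1)
Then Y → Y · (1 + 0.1)^5
     ≈ Y · 1.6105

Percentage change = ((1 + 0.1)^5 − 1) × 100% ≈ 61.1%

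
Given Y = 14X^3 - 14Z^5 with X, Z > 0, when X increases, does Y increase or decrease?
Y increases

Taking the partial derivative:
∂Y/∂X = 42X^2

∂Y/∂X = 42X^2 > 0 (assuming positive values)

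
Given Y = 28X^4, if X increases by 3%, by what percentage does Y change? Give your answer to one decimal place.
12.6%

For Y = 28X^4:
If X → X(1 + 0.03)
Then Y → Y · (1 + 0.03)^4
     ≈ Y · 1.1255

Percentage change = ((1 + 0.03)^4 − 1) × 100% ≈ 12.6%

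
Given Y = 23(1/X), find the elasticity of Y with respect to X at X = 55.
Elasticity = -1

Elasticity = (dY/dX) · (X/Y)

dY/dX = -23/X²
At X = 55: dY/dX = -23/3025, Y = 23/55

Elasticity = (-23/3025) · (55 / (23/55)) = -1

Interpretation: for a small percentage change in X, the percentage change in Y is approximately -1.00 times as large.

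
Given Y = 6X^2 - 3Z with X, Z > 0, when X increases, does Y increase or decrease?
Y increases

Taking the partial derivative:
∂Y/∂X = 12X

∂Y/∂X = 12X > 0 (assuming positive values)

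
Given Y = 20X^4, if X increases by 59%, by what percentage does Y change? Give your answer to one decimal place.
539.1%

For Y = 20X^4:
If X → X(1 + 0.59)
Then Y → Y · (1 + 0.59)^4
     ≈ Y · 6.3913

Percentage change = ((1 + 0.59)^4 − 1) × 100% ≈ 539.1%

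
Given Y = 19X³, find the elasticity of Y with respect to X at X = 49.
Elasticity = 3

Elasticity = (dY/dX) · (X/Y)

dY/dX = 57·X²
At X = 49: dY/dX = 136857, Y = 2235331

Elasticity = 136857 · (49 / 2235331) = 3

Interpretation: for a small percentage change in X, the percentage change in Y is approximately 3.00 times as large.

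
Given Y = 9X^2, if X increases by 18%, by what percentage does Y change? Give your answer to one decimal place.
39.2%

For Y = 9X^2:
If X → X(1 + 0.18)
Then Y → Y · (1 + 0.18)^2
     = Y · 1.3924

Percentage change = ((1 + 0.18)^2 − 1) × 100% ≈ 39.2%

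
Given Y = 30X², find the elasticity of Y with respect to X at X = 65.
Elasticity = 2

Elasticity = (dY/dX) · (X/Y)

dY/dX = 60·X
At X = 65: dY/dX = 3900, Y = 126750

Elasticity = 3900 · (65 / 126750) = 2

Interpretation: for a small percentage change in X, the percentage change in Y is approximately 2.00 times as large.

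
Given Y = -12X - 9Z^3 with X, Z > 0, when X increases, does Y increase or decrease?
Y decreases

Taking the partial derivative:
∂Y/∂X = -12

∂Y/∂X = -12 < 0 (assuming positive values)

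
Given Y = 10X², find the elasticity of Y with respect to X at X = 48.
Elasticity = 2

Elasticity = (dY/dX) · (X/Y)

dY/dX = 20·X
At X = 48: dY/dX = 960, Y = 23040

Elasticity = 960 · (48 / 23040) = 2

Interpretation: for a small percentage change in X, the percentage change in Y is approximately 2.00 times as large.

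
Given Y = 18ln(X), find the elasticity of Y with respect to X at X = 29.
Elasticity = 1/ln(29) ≈ 0.2970

Elasticity = (dY/dX) · (X/Y)

dY/dX = 18/X
At X = 29: dY/dX = 18/29, Y = 18·ln(29)

Elasticity = (18/29) · (29 / (18·ln(29))) = 1/ln(29) ≈ 0.2970

Interpretation: for a small percentage change in X, the percentage change in Y is approximately 0.30 times as large.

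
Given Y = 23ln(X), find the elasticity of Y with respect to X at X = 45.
Elasticity = 1/ln(45) ≈ 0.2627

Elasticity = (dY/dX) · (X/Y)

dY/dX = 23/X
At X = 45: dY/dX = 23/45, Y = 23·ln(45)

Elasticity = (23/45) · (45 / (23·ln(45))) = 1/ln(45) ≈ 0.2627

Interpretation: for a small percentage change in X, the percentage change in Y is approximately 0.26 times as large.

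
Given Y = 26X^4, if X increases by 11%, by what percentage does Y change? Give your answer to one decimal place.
51.8%

For Y = 26X^4:
If X → X(1 + 0.11)
Then Y → Y · (1 + 0.11)^4
     ≈ Y · 1.5181

Percentage change = ((1 + 0.11)^4 − 1) × 100% ≈ 51.8%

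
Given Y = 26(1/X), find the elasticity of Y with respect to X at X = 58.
Elasticity = -1

Elasticity = (dY/dX) · (X/Y)

dY/dX = -26/X²
At X = 58: dY/dX = -13/1682, Y = 13/29

Elasticity = (-13/1682) · (58 / (13/29)) = -1

Interpretation: for a small percentage change in X, the percentage change in Y is approximately -1.00 times as large.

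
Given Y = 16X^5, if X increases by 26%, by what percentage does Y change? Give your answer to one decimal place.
217.6%

For Y = 16X^5:
If X → X(1 + 0.26)
Then Y → Y · (1 + 0.26)^5
     ≈ Y · 3.1758

Percentage change = ((1 + 0.26)^5 − 1) × 100% ≈ 217.6%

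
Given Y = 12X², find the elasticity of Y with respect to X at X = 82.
Elasticity = 2

Elasticity = (dY/dX) · (X/Y)

dY/dX = 24·X
At X = 82: dY/dX = 1968, Y = 80688

Elasticity = 1968 · (82 / 80688) = 2

Interpretation: for a small percentage change in X, the percentage change in Y is approximately 2.00 times as large.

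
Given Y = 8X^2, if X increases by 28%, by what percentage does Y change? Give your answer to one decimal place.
63.8%

For Y = 8X^2:
If X → X(1 + 0.28)
Then Y → Y · (1 + 0.28)^2
     = Y · 1.6384

Percentage change = ((1 + 0.28)^2 − 1) × 100% ≈ 63.8%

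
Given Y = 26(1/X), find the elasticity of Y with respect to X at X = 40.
Elasticity = -1

Elasticity = (dY/dX) · (X/Y)

dY/dX = -26/X²
At X = 40: dY/dX = -13/800, Y = 13/20

Elasticity = (-13/800) · (40 / (13/20)) = -1

Interpretation: for a small percentage change in X, the percentage change in Y is approximately -1.00 times as large.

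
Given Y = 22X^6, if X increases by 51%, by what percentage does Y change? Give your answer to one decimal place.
1085.4%

For Y = 22X^6:
If X → X(1 + 0.51)
Then Y → Y · (1 + 0.51)^6
     ≈ Y · 11.8539

Percentage change = ((1 + 0.51)^6 − 1) × 100% ≈ 1085.4%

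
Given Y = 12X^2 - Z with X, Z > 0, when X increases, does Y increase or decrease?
Y increases

Taking the partial derivative:
∂Y/∂X = 24X

∂Y/∂X = 24X > 0 (assuming positive values)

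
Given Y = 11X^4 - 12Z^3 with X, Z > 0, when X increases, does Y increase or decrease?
Y increases

Taking the partial derivative:
∂Y/∂X = 44X^3

∂Y/∂X = 44X^3 > 0 (assuming positive values)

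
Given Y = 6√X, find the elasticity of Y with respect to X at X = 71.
Elasticity = 1/2

Elasticity = (dY/dX) · (X/Y)

dY/dX = 3/√X
At X = 71: dY/dX = 3·√71/71, Y = 6·√71

Elasticity = (3·√71/71) · (71 / (6·√71)) = 1/2

Interpretation: for a small percentage change in X, the percentage change in Y is approximately 0.50 times as large.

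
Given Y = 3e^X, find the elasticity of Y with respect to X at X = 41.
Elasticity = 41

Elasticity = (dY/dX) · (X/Y)

dY/dX = 3·e^X
At X = 41: dY/dX = 3·e^41, Y = 3·e^41

Elasticity = (3·e^41) · (41 / (3·e^41)) = 41

Interpretation: for a small percentage change in X, the percentage change in Y is approximately 41.00 times as large.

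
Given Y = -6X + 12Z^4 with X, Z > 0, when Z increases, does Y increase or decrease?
Y increases

Taking the partial derivative:
∂Y/∂Z = 48Z^3

∂Y/∂Z = 48Z^3 > 0 (assuming positive values)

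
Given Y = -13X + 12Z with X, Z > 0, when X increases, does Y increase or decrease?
Y decreases

Taking the partial derivative:
∂Y/∂X = -13

∂Y/∂X = -13 < 0 (assuming positive values)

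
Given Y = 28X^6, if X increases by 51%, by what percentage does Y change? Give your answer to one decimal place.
1085.4%

For Y = 28X^6:
If X → X(1 + 0.51)
Then Y → Y · (1 + 0.51)^6
     ≈ Y · 11.8539

Percentage change = ((1 + 0.51)^6 − 1) × 100% ≈ 1085.4%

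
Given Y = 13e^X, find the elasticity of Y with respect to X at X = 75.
Elasticity = 75

Elasticity = (dY/dX) · (X/Y)

dY/dX = 13·e^X
At X = 75: dY/dX = 13·e^75, Y = 13·e^75

Elasticity = (13·e^75) · (75 / (13·e^75)) = 75

Interpretation: for a small percentage change in X, the percentage change in Y is approximately 75.00 times as large.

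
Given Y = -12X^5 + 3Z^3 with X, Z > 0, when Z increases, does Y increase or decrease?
Y increases

Taking the partial derivative:
∂Y/∂Z = 9Z^2

∂Y/∂Z = 9Z^2 > 0 (assuming positive values)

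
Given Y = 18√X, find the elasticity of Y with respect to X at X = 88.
Elasticity = 1/2

Elasticity = (dY/dX) · (X/Y)

dY/dX = 9/√X
At X = 88: dY/dX = 9·√22/44, Y = 36·√22

Elasticity = (9·√22/44) · (88 / (36·√22)) = 1/2

Interpretation: for a small percentage change in X, the percentage change in Y is approximately 0.50 times as large.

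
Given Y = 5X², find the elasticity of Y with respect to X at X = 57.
Elasticity = 2

Elasticity = (dY/dX) · (X/Y)

dY/dX = 10·X
At X = 57: dY/dX = 570, Y = 16245

Elasticity = 570 · (57 / 16245) = 2

Interpretation: for a small percentage change in X, the percentage change in Y is approximately 2.00 times as large.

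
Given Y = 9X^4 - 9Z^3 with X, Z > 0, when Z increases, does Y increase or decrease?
Y decreases

Taking the partial derivative:
∂Y/∂Z = -27Z^2

∂Y/∂Z = -27Z^2 < 0 (assuming positive values)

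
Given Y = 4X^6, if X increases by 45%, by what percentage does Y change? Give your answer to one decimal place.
829.4%

For Y = 4X^6:
If X → X(1 + 0.45)
Then Y → Y · (1 + 0.45)^6
     ≈ Y · 9.2941

Percentage change = ((1 + 0.45)^6 − 1) × 100% ≈ 829.4%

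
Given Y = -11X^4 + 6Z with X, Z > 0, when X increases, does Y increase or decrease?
Y decreases

Taking the partial derivative:
∂Y/∂X = -44X^3

∂Y/∂X = -44X^3 < 0 (assuming positive values)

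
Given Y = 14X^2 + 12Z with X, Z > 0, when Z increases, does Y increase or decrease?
Y increases

Taking the partial derivative:
∂Y/∂Z = 12

∂Y/∂Z = 12 > 0 (assuming positive values)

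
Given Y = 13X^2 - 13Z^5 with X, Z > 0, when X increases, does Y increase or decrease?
Y increases

Taking the partial derivative:
∂Y/∂X = 26X

∂Y/∂X = 26X > 0 (assuming positive values)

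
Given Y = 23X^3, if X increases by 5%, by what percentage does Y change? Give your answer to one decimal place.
15.8%

For Y = 23X^3:
If X → X(1 + 0.05)
Then Y → Y · (1 + 0.05)^3
     ≈ Y · 1.1576

Percentage change = ((1 + 0.05)^3 − 1) × 100% ≈ 15.8%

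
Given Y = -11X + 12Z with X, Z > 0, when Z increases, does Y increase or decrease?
Y increases

Taking the partial derivative:
∂Y/∂Z = 12

∂Y/∂Z = 12 > 0 (assuming positive values)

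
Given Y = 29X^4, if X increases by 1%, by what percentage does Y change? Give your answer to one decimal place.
4.1%

For Y = 29X^4:
If X → X(1 + 0.01)
Then Y → Y · (1 + 0.01)^4
     ≈ Y · 1.0406

Percentage change = ((1 + 0.01)^4 − 1) × 100% ≈ 4.1%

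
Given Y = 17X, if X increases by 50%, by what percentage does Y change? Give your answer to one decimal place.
50.0%

For Y = 17X:
If X → X(1 + 0.5)
Then Y → Y · (1 + 0.5)^1
     = Y · 1.5000

Percentage change = ((1 + 0.5)^1 − 1) × 100% = 50.0%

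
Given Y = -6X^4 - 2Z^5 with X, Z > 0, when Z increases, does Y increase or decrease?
Y decreases

Taking the partial derivative:
∂Y/∂Z = -10Z^4

∂Y/∂Z = -10Z^4 < 0 (assuming positive values)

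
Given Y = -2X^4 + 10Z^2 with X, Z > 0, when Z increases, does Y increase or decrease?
Y increases

Taking the partial derivative:
∂Y/∂Z = 20Z

∂Y/∂Z = 20Z > 0 (assuming positive values)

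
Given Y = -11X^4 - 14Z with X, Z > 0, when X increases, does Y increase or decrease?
Y decreases

Taking the partial derivative:
∂Y/∂X = -44X^3

∂Y/∂X = -44X^3 < 0 (assuming positive values)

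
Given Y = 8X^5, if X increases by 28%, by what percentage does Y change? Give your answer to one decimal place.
243.6%

For Y = 8X^5:
If X → X(1 + 0.28)
Then Y → Y · (1 + 0.28)^5
     ≈ Y · 3.4360

Percentage change = ((1 + 0.28)^5 − 1) × 100% ≈ 243.6%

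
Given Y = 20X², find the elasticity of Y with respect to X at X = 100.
Elasticity = 2

Elasticity = (dY/dX) · (X/Y)

dY/dX = 40·X
At X = 100: dY/dX = 4000, Y = 200000

Elasticity = 4000 · (100 / 200000) = 2

Interpretation: for a small percentage change in X, the percentage change in Y is approximately 2.00 times as large.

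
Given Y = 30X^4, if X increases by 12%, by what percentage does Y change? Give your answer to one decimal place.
57.4%

For Y = 30X^4:
If X → X(1 + 0.12)
Then Y → Y · (1 + 0.12)^4
     ≈ Y · 1.5735

Percentage change = ((1 + 0.12)^4 − 1) × 100% ≈ 57.4%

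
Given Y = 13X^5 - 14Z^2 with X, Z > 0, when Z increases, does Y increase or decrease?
Y decreases

Taking the partial derivative:
∂Y/∂Z = -28Z

∂Y/∂Z = -28Z < 0 (assuming positive values)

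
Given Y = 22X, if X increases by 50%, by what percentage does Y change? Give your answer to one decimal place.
50.0%

For Y = 22X:
If X → X(1 + 0.5)
Then Y → Y · (1 + 0.5)^1
     = Y · 1.5000

Percentage change = ((1 + 0.5)^1 − 1) × 100% = 50.0%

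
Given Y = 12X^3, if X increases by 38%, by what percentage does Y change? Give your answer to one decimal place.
162.8%

For Y = 12X^3:
If X → X(1 + 0.38)
Then Y → Y · (1 + 0.38)^3
     ≈ Y · 2.6281

Percentage change = ((1 + 0.38)^3 − 1) × 100% ≈ 162.8%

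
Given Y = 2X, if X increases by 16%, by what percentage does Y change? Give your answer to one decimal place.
16.0%

For Y = 2X:
If X → X(1 + 0.16)
Then Y → Y · (1 + 0.16)^1
     = Y · 1.1600

Percentage change = ((1 + 0.16)^1 − 1) × 100% = 16.0%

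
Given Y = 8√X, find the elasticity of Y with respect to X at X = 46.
Elasticity = 1/2

Elasticity = (dY/dX) · (X/Y)

dY/dX = 4/√X
At X = 46: dY/dX = 2·√46/23, Y = 8·√46

Elasticity = (2·√46/23) · (46 / (8·√46)) = 1/2

Interpretation: for a small percentage change in X, the percentage change in Y is approximately 0.50 times as large.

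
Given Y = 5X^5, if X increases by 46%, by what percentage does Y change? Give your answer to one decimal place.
563.4%

For Y = 5X^5:
If X → X(1 + 0.46)
Then Y → Y · (1 + 0.46)^5
     ≈ Y · 6.6338

Percentage change = ((1 + 0.46)^5 − 1) × 100% ≈ 563.4%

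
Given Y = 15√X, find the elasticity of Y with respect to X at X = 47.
Elasticity = 1/2

Elasticity = (dY/dX) · (X/Y)

dY/dX = 15/(2·√X)
At X = 47: dY/dX = 15·√47/94, Y = 15·√47

Elasticity = (15·√47/94) · (47 / (15·√47)) = 1/2

Interpretation: for a small percentage change in X, the percentage change in Y is approximately 0.50 times as large.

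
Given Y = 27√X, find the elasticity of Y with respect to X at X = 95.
Elasticity = 1/2

Elasticity = (dY/dX) · (X/Y)

dY/dX = 27/(2·√X)
At X = 95: dY/dX = 27·√95/190, Y = 27·√95

Elasticity = (27·√95/190) · (95 / (27·√95)) = 1/2

Interpretation: for a small percentage change in X, the percentage change in Y is approximately 0.50 times as large.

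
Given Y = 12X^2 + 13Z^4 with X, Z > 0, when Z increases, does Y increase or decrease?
Y increases

Taking the partial derivative:
∂Y/∂Z = 52Z^3

∂Y/∂Z = 52Z^3 > 0 (assuming positive values)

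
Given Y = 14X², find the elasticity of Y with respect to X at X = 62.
Elasticity = 2

Elasticity = (dY/dX) · (X/Y)

dY/dX = 28·X
At X = 62: dY/dX = 1736, Y = 53816

Elasticity = 1736 · (62 / 53816) = 2

Interpretation: for a small percentage change in X, the percentage change in Y is approximately 2.00 times as large.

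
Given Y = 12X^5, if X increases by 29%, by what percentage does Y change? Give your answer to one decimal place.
257.2%

For Y = 12X^5:
If X → X(1 + 0.29)
Then Y → Y · (1 + 0.29)^5
     ≈ Y · 3.5723

Percentage change = ((1 + 0.29)^5 − 1) × 100% ≈ 257.2%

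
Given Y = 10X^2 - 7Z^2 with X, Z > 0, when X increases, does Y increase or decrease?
Y increases

Taking the partial derivative:
∂Y/∂X = 20X

∂Y/∂X = 20X > 0 (assuming positive values)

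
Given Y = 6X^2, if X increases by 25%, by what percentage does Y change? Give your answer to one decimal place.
56.3%

For Y = 6X^2:
If X → X(1 + 0.25)
Then Y → Y · (1 + 0.25)^2
     = Y · 1.5625

Percentage change = ((1 + 0.25)^2 − 1) × 100% ≈ 56.3%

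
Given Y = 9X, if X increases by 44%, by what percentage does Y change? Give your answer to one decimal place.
44.0%

For Y = 9X:
If X → X(1 + 0.44)
Then Y → Y · (1 + 0.44)^1
     = Y · 1.4400

Percentage change = ((1 + 0.44)^1 − 1) × 100% = 44.0%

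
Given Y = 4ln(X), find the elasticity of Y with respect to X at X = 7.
Elasticity = 1/ln(7) ≈ 0.5139

Elasticity = (dY/dX) · (X/Y)

dY/dX = 4/X
At X = 7: dY/dX = 4/7, Y = 4·ln(7)

Elasticity = (4/7) · (7 / (4·ln(7))) = 1/ln(7) ≈ 0.5139

Interpretation: for a small percentage change in X, the percentage change in Y is approximately 0.51 times as large.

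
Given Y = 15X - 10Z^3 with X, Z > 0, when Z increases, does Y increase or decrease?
Y decreases

Taking the partial derivative:
∂Y/∂Z = -30Z^2

∂Y/∂Z = -30Z^2 < 0 (assuming positive values)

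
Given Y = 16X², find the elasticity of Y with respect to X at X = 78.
Elasticity = 2

Elasticity = (dY/dX) · (X/Y)

dY/dX = 32·X
At X = 78: dY/dX = 2496, Y = 97344

Elasticity = 2496 · (78 / 97344) = 2

Interpretation: for a small percentage change in X, the percentage change in Y is approximately 2.00 times as large.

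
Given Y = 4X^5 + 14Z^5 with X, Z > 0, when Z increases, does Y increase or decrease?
Y increases

Taking the partial derivative:
∂Y/∂Z = 70Z^4

∂Y/∂Z = 70Z^4 > 0 (assuming positive values)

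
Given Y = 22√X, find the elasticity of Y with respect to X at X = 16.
Elasticity = 1/2

Elasticity = (dY/dX) · (X/Y)

dY/dX = 11/√X
At X = 16: dY/dX = 11/4, Y = 88

Elasticity = (11/4) · (16 / 88) = 1/2

Interpretation: for a small percentage change in X, the percentage change in Y is approximately 0.50 times as large.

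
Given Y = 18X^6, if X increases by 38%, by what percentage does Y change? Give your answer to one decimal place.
590.7%

For Y = 18X^6:
If X → X(1 + 0.38)
Then Y → Y · (1 + 0.38)^6
     ≈ Y · 6.9068

Percentage change = ((1 + 0.38)^6 − 1) × 100% ≈ 590.7%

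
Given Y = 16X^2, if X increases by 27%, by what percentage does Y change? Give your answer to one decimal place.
61.3%

For Y = 16X^2:
If X → X(1 + 0.27)
Then Y → Y · (1 + 0.27)^2
     = Y · 1.6129

Percentage change = ((1 + 0.27)^2 − 1) × 100% ≈ 61.3%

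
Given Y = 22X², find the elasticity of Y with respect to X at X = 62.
Elasticity = 2

Elasticity = (dY/dX) · (X/Y)

dY/dX = 44·X
At X = 62: dY/dX = 2728, Y = 84568

Elasticity = 2728 · (62 / 84568) = 2

Interpretation: for a small percentage change in X, the percentage change in Y is approximately 2.00 times as large.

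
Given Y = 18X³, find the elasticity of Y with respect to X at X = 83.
Elasticity = 3

Elasticity = (dY/dX) · (X/Y)

dY/dX = 54·X²
At X = 83: dY/dX = 372006, Y = 10292166

Elasticity = 372006 · (83 / 10292166) = 3

Interpretation: for a small percentage change in X, the percentage change in Y is approximately 3.00 times as large.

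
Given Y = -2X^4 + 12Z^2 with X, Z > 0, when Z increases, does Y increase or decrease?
Y increases

Taking the partial derivative:
∂Y/∂Z = 24Z

∂Y/∂Z = 24Z > 0 (assuming positive values)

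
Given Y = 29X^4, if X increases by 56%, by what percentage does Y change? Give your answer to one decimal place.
492.2%

For Y = 29X^4:
If X → X(1 + 0.56)
Then Y → Y · (1 + 0.56)^4
     ≈ Y · 5.9224

Percentage change = ((1 + 0.56)^4 − 1) × 100% ≈ 492.2%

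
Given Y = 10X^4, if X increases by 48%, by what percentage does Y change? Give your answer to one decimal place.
379.8%

For Y = 10X^4:
If X → X(1 + 0.48)
Then Y → Y · (1 + 0.48)^4
     ≈ Y · 4.7979

Percentage change = ((1 + 0.48)^4 − 1) × 100% ≈ 379.8%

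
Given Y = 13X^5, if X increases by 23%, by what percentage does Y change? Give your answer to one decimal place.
181.5%

For Y = 13X^5:
If X → X(1 + 0.23)
Then Y → Y · (1 + 0.23)^5
     ≈ Y · 2.8153

Percentage change = ((1 + 0.23)^5 − 1) × 100% ≈ 181.5%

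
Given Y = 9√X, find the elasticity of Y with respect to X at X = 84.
Elasticity = 1/2

Elasticity = (dY/dX) · (X/Y)

dY/dX = 9/(2·√X)
At X = 84: dY/dX = 3·√21/28, Y = 18·√21

Elasticity = (3·√21/28) · (84 / (18·√21)) = 1/2

Interpretation: for a small percentage change in X, the percentage change in Y is approximately 0.50 times as large.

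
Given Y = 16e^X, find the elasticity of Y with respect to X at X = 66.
Elasticity = 66

Elasticity = (dY/dX) · (X/Y)

dY/dX = 16·e^X
At X = 66: dY/dX = 16·e^66, Y = 16·e^66

Elasticity = (16·e^66) · (66 / (16·e^66)) = 66

Interpretation: for a small percentage change in X, the percentage change in Y is approximately 66.00 times as large.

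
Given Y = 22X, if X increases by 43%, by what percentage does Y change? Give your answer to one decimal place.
43.0%

For Y = 22X:
If X → X(1 + 0.43)
Then Y → Y · (1 + 0.43)^1
     = Y · 1.4300

Percentage change = ((1 + 0.43)^1 − 1) × 100% = 43.0%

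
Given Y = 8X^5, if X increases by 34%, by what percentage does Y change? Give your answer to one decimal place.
332.0%

For Y = 8X^5:
If X → X(1 + 0.34)
Then Y → Y · (1 + 0.34)^5
     ≈ Y · 4.3204

Percentage change = ((1 + 0.34)^5 − 1) × 100% ≈ 332.0%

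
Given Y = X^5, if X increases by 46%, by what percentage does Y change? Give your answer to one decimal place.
563.4%

For Y = X^5:
If X → X(1 + 0.46)
Then Y → Y · (1 + 0.46)^5
     ≈ Y · 6.6338

Percentage change = ((1 + 0.46)^5 − 1) × 100% ≈ 563.4%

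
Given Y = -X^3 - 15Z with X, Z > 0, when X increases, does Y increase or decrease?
Y decreases

Taking the partial derivative:
∂Y/∂X = -3X^2

∂Y/∂X = -3X^2 < 0 (assuming positive values)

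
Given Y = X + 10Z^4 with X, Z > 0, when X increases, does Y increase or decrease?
Y increases

Taking the partial derivative:
∂Y/∂X = 1

∂Y/∂X = 1 > 0 (assuming positive values)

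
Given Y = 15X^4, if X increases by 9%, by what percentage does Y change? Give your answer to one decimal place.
41.2%

For Y = 15X^4:
If X → X(1 + 0.09)
Then Y → Y · (1 + 0.09)^4
     ≈ Y · 1.4116

Percentage change = ((1 + 0.09)^4 − 1) × 100% ≈ 41.2%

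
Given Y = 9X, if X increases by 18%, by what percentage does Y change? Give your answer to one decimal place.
18.0%

For Y = 9X:
If X → X(1 + 0.18)
Then Y → Y · (1 + 0.18)^1
     = Y · 1.1800

Percentage change = ((1 + 0.18)^1 − 1) × 100% = 18.0%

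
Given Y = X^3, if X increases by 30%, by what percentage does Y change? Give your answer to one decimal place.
119.7%

For Y = X^3:
If X → X(1 + 0.3)
Then Y → Y · (1 + 0.3)^3
     = Y · 2.1970

Percentage change = ((1 + 0.3)^3 − 1) × 100% = 119.7%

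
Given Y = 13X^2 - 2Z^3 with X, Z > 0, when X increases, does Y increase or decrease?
Y increases

Taking the partial derivative:
∂Y/∂X = 26X

∂Y/∂X = 26X > 0 (assuming positive values)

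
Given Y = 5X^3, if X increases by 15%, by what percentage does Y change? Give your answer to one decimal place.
52.1%

For Y = 5X^3:
If X → X(1 + 0.15)
Then Y → Y · (1 + 0.15)^3
     ≈ Y · 1.5209

Percentage change = ((1 + 0.15)^3 − 1) × 100% ≈ 52.1%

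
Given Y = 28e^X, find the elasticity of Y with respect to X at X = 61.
Elasticity = 61

Elasticity = (dY/dX) · (X/Y)

dY/dX = 28·e^X
At X = 61: dY/dX = 28·e^61, Y = 28·e^61

Elasticity = (28·e^61) · (61 / (28·e^61)) = 61

Interpretation: for a small percentage change in X, the percentage change in Y is approximately 61.00 times as large.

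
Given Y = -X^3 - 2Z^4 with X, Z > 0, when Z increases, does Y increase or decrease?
Y decreases

Taking the partial derivative:
∂Y/∂Z = -8Z^3

∂Y/∂Z = -8Z^3 < 0 (assuming positive values)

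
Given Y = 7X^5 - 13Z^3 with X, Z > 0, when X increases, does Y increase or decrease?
Y increases

Taking the partial derivative:
∂Y/∂X = 35X^4

∂Y/∂X = 35X^4 > 0 (assuming positive values)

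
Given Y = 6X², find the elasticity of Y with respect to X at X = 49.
Elasticity = 2

Elasticity = (dY/dX) · (X/Y)

dY/dX = 12·X
At X = 49: dY/dX = 588, Y = 14406

Elasticity = 588 · (49 / 14406) = 2

Interpretation: for a small percentage change in X, the percentage change in Y is approximately 2.00 times as large.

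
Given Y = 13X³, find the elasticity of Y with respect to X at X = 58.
Elasticity = 3

Elasticity = (dY/dX) · (X/Y)

dY/dX = 39·X²
At X = 58: dY/dX = 131196, Y = 2536456

Elasticity = 131196 · (58 / 2536456) = 3

Interpretation: for a small percentage change in X, the percentage change in Y is approximately 3.00 times as large.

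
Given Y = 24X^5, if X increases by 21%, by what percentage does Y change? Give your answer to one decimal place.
159.4%

For Y = 24X^5:
If X → X(1 + 0.21)
Then Y → Y · (1 + 0.21)^5
     ≈ Y · 2.5937

Percentage change = ((1 + 0.21)^5 − 1) × 100% ≈ 159.4%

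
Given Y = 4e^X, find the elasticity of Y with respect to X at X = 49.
Elasticity = 49

Elasticity = (dY/dX) · (X/Y)

dY/dX = 4·e^X
At X = 49: dY/dX = 4·e^49, Y = 4·e^49

Elasticity = (4·e^49) · (49 / (4·e^49)) = 49

Interpretation: for a small percentage change in X, the percentage change in Y is approximately 49.00 times as large.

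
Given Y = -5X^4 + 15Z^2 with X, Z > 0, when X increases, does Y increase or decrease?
Y decreases

Taking the partial derivative:
∂Y/∂X = -20X^3

∂Y/∂X = -20X^3 < 0 (assuming positive values)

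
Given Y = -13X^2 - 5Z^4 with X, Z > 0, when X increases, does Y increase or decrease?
Y decreases

Taking the partial derivative:
∂Y/∂X = -26X

∂Y/∂X = -26X < 0 (assuming positive values)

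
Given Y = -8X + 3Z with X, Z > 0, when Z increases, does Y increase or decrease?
Y increases

Taking the partial derivative:
∂Y/∂Z = 3

∂Y/∂Z = 3 > 0 (assuming positive values)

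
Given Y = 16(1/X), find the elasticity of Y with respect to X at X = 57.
Elasticity = -1

Elasticity = (dY/dX) · (X/Y)

dY/dX = -16/X²
At X = 57: dY/dX = -16/3249, Y = 16/57

Elasticity = (-16/3249) · (57 / (16/57)) = -1

Interpretation: for a small percentage change in X, the percentage change in Y is approximately -1.00 times as large.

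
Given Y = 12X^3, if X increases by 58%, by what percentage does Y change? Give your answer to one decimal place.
294.4%

For Y = 12X^3:
If X → X(1 + 0.58)
Then Y → Y · (1 + 0.58)^3
     ≈ Y · 3.9443

Percentage change = ((1 + 0.58)^3 − 1) × 100% ≈ 294.4%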